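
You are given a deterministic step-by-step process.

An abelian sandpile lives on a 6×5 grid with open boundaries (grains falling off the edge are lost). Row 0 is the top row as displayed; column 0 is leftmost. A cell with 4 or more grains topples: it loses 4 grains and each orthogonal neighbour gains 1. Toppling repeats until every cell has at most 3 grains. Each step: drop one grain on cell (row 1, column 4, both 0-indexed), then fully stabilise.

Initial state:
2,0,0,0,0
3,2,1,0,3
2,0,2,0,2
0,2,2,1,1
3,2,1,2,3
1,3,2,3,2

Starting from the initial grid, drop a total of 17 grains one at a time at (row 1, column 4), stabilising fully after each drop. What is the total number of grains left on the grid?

step 0: 2,0,0,0,0
3,2,1,0,3
2,0,2,0,2
0,2,2,1,1
3,2,1,2,3
1,3,2,3,2
step 1: 2,0,0,0,1
3,2,1,1,0
2,0,2,0,3
0,2,2,1,1
3,2,1,2,3
1,3,2,3,2
step 2: 2,0,0,0,1
3,2,1,1,1
2,0,2,0,3
0,2,2,1,1
3,2,1,2,3
1,3,2,3,2
step 3: 2,0,0,0,1
3,2,1,1,2
2,0,2,0,3
0,2,2,1,1
3,2,1,2,3
1,3,2,3,2
step 4: 2,0,0,0,1
3,2,1,1,3
2,0,2,0,3
0,2,2,1,1
3,2,1,2,3
1,3,2,3,2
step 5: 2,0,0,0,2
3,2,1,2,1
2,0,2,1,0
0,2,2,1,2
3,2,1,2,3
1,3,2,3,2
step 6: 2,0,0,0,2
3,2,1,2,2
2,0,2,1,0
0,2,2,1,2
3,2,1,2,3
1,3,2,3,2
step 7: 2,0,0,0,2
3,2,1,2,3
2,0,2,1,0
0,2,2,1,2
3,2,1,2,3
1,3,2,3,2
step 8: 2,0,0,0,3
3,2,1,3,0
2,0,2,1,1
0,2,2,1,2
3,2,1,2,3
1,3,2,3,2
step 9: 2,0,0,0,3
3,2,1,3,1
2,0,2,1,1
0,2,2,1,2
3,2,1,2,3
1,3,2,3,2
step 10: 2,0,0,0,3
3,2,1,3,2
2,0,2,1,1
0,2,2,1,2
3,2,1,2,3
1,3,2,3,2
step 11: 2,0,0,0,3
3,2,1,3,3
2,0,2,1,1
0,2,2,1,2
3,2,1,2,3
1,3,2,3,2
step 12: 2,0,0,2,0
3,2,2,0,2
2,0,2,2,2
0,2,2,1,2
3,2,1,2,3
1,3,2,3,2
step 13: 2,0,0,2,0
3,2,2,0,3
2,0,2,2,2
0,2,2,1,2
3,2,1,2,3
1,3,2,3,2
step 14: 2,0,0,2,1
3,2,2,1,0
2,0,2,2,3
0,2,2,1,2
3,2,1,2,3
1,3,2,3,2
step 15: 2,0,0,2,1
3,2,2,1,1
2,0,2,2,3
0,2,2,1,2
3,2,1,2,3
1,3,2,3,2
step 16: 2,0,0,2,1
3,2,2,1,2
2,0,2,2,3
0,2,2,1,2
3,2,1,2,3
1,3,2,3,2
step 17: 2,0,0,2,1
3,2,2,1,3
2,0,2,2,3
0,2,2,1,2
3,2,1,2,3
1,3,2,3,2

54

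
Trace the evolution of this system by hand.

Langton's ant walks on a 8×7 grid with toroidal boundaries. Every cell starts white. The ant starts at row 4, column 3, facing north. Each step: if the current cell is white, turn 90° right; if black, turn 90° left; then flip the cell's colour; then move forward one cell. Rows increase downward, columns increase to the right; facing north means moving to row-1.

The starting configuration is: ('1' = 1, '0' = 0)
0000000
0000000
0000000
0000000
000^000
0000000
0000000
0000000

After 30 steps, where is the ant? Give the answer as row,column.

t=0: 0000000
0000000
0000000
0000000
000^000
0000000
0000000
0000000
t=1: 0000000
0000000
0000000
0000000
0001>00
0000000
0000000
0000000
t=2: 0000000
0000000
0000000
0000000
0001100
0000v00
0000000
0000000
t=3: 0000000
0000000
0000000
0000000
0001100
000<100
0000000
0000000
t=4: 0000000
0000000
0000000
0000000
000^100
0001100
0000000
0000000
t=5: 0000000
0000000
0000000
0000000
00<0100
0001100
0000000
0000000
t=6: 0000000
0000000
0000000
00^0000
0010100
0001100
0000000
0000000
t=7: 0000000
0000000
0000000
001>000
0010100
0001100
0000000
0000000
t=8: 0000000
0000000
0000000
0011000
001v100
0001100
0000000
0000000
t=9: 0000000
0000000
0000000
0011000
00<1100
0001100
0000000
0000000
t=10: 0000000
0000000
0000000
0011000
0001100
00v1100
0000000
0000000
t=11: 0000000
0000000
0000000
0011000
0001100
0<11100
0000000
0000000
t=12: 0000000
0000000
0000000
0011000
0^01100
0111100
0000000
0000000
t=13: 0000000
0000000
0000000
0011000
01>1100
0111100
0000000
0000000
t=14: 0000000
0000000
0000000
0011000
0111100
01v1100
0000000
0000000
t=15: 0000000
0000000
0000000
0011000
0111100
010>100
0000000
0000000
t=16: 0000000
0000000
0000000
0011000
011^100
0100100
0000000
0000000
t=17: 0000000
0000000
0000000
0011000
01<0100
0100100
0000000
0000000
t=18: 0000000
0000000
0000000
0011000
0100100
01v0100
0000000
0000000
t=19: 0000000
0000000
0000000
0011000
0100100
0<10100
0000000
0000000
t=20: 0000000
0000000
0000000
0011000
0100100
0010100
0v00000
0000000
t=21: 0000000
0000000
0000000
0011000
0100100
0010100
<100000
0000000
t=22: 0000000
0000000
0000000
0011000
0100100
^010100
1100000
0000000
t=23: 0000000
0000000
0000000
0011000
0100100
1>10100
1100000
0000000
t=24: 0000000
0000000
0000000
0011000
0100100
1110100
1v00000
0000000
t=25: 0000000
0000000
0000000
0011000
0100100
1110100
10>0000
0000000
t=26: 0000000
0000000
0000000
0011000
0100100
1110100
1010000
00v0000
t=27: 0000000
0000000
0000000
0011000
0100100
1110100
1010000
0<10000
t=28: 0000000
0000000
0000000
0011000
0100100
1110100
1^10000
0110000
t=29: 0000000
0000000
0000000
0011000
0100100
1110100
11>0000
0110000
t=30: 0000000
0000000
0000000
0011000
0100100
11^0100
1100000
0110000

5,2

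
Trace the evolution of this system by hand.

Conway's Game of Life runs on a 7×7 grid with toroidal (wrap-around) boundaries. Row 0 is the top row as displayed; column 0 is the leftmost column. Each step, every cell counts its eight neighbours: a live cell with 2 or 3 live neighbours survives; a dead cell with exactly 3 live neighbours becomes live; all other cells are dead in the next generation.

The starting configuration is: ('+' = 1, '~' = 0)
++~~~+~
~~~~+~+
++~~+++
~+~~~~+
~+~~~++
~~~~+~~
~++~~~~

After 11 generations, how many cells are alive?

step 0: ++~~~+~
~~~~+~+
++~~+++
~+~~~~+
~+~~~++
~~~~+~~
~++~~~~
step 1: +++~~++
~~~~+~~
~+~~+~~
~++~+~~
~~~~~++
+++~~+~
+++~~~~
step 2: ~~++~++
~~+++~+
~++~++~
+++++~~
~~~++++
~~+~~+~
~~~+~+~
step 3: ~~~~~~+
+~~~~~+
~~~~~~+
+~~~~~~
+~~~~~+
~~+~~~~
~~~+~+~
step 4: +~~~~++
+~~~~++
~~~~~~+
+~~~~~~
++~~~~+
~~~~~~+
~~~~~~~
step 5: +~~~~+~
~~~~~~~
~~~~~+~
~+~~~~~
~+~~~~+
~~~~~~+
+~~~~+~
step 6: ~~~~~~~
~~~~~~+
~~~~~~~
+~~~~~~
~~~~~~~
~~~~~++
+~~~~+~
step 7: ~~~~~~+
~~~~~~~
~~~~~~~
~~~~~~~
~~~~~~+
~~~~~++
~~~~~+~
step 8: ~~~~~~~
~~~~~~~
~~~~~~~
~~~~~~~
~~~~~++
~~~~~++
~~~~~+~
step 9: ~~~~~~~
~~~~~~~
~~~~~~~
~~~~~~~
~~~~~++
~~~~+~~
~~~~~++
step 10: ~~~~~~~
~~~~~~~
~~~~~~~
~~~~~~~
~~~~~+~
~~~~+~~
~~~~~+~
step 11: ~~~~~~~
~~~~~~~
~~~~~~~
~~~~~~~
~~~~~~~
~~~~++~
~~~~~~~

2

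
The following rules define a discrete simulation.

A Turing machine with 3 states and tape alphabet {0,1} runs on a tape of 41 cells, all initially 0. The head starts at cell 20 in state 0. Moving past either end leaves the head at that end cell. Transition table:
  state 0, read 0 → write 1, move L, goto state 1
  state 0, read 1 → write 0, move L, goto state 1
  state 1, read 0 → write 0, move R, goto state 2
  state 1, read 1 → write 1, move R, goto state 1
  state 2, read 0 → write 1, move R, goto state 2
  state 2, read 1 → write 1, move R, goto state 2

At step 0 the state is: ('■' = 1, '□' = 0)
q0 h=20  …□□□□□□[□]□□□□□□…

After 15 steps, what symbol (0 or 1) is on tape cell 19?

0

0) q0 h=20  …□□□□□□[□]□□□□□□…
1) q1 h=19  …□□□□□□[□]■□□□□□…
2) q2 h=20  …□□□□□□[■]□□□□□□…
3) q2 h=21  …□□□□□■[□]□□□□□□…
4) q2 h=22  …□□□□■■[□]□□□□□□…
5) q2 h=23  …□□□■■■[□]□□□□□□…
6) q2 h=24  …□□■■■■[□]□□□□□□…
7) q2 h=25  …□■■■■■[□]□□□□□□…
8) q2 h=26  …■■■■■■[□]□□□□□□…
9) q2 h=27  …■■■■■■[□]□□□□□□…
10) q2 h=28  …■■■■■■[□]□□□□□□…
11) q2 h=29  …■■■■■■[□]□□□□□□…
12) q2 h=30  …■■■■■■[□]□□□□□□…
13) q2 h=31  …■■■■■■[□]□□□□□□…
14) q2 h=32  …■■■■■■[□]□□□□□□…
15) q2 h=33  …■■■■■■[□]□□□□□□…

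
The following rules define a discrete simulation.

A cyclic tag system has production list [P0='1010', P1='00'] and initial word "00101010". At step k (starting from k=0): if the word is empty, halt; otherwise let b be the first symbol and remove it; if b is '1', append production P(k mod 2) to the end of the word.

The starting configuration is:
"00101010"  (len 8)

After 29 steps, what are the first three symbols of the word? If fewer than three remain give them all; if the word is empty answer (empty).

gen 0: "00101010"  (len 8)
gen 1: "0101010"  (len 7)
gen 2: "101010"  (len 6)
gen 3: "010101010"  (len 9)
gen 4: "10101010"  (len 8)
gen 5: "01010101010"  (len 11)
gen 6: "1010101010"  (len 10)
gen 7: "0101010101010"  (len 13)
gen 8: "101010101010"  (len 12)
gen 9: "010101010101010"  (len 15)
gen 10: "10101010101010"  (len 14)
gen 11: "01010101010101010"  (len 17)
gen 12: "1010101010101010"  (len 16)
gen 13: "0101010101010101010"  (len 19)
gen 14: "101010101010101010"  (len 18)
gen 15: "010101010101010101010"  (len 21)
gen 16: "10101010101010101010"  (len 20)
gen 17: "01010101010101010101010"  (len 23)
gen 18: "1010101010101010101010"  (len 22)
gen 19: "0101010101010101010101010"  (len 25)
gen 20: "101010101010101010101010"  (len 24)
gen 21: "010101010101010101010101010"  (len 27)
gen 22: "10101010101010101010101010"  (len 26)
gen 23: "01010101010101010101010101010"  (len 29)
gen 24: "1010101010101010101010101010"  (len 28)
gen 25: "0101010101010101010101010101010"  (len 31)
gen 26: "101010101010101010101010101010"  (len 30)
gen 27: "010101010101010101010101010101010"  (len 33)
gen 28: "10101010101010101010101010101010"  (len 32)
gen 29: "01010101010101010101010101010101010"  (len 35)

010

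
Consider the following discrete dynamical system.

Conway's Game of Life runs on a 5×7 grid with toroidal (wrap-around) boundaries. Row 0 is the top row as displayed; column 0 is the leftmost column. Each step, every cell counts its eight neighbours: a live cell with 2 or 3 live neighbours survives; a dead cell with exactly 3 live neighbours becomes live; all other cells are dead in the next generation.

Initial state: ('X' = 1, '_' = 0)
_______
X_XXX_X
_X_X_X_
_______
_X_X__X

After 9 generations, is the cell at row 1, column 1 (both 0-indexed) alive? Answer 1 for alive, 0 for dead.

step 0: _______
X_XXX_X
_X_X_X_
_______
_X_X__X
step 1: _X__XXX
XXXXXXX
XX_X_XX
X___X__
_______
step 2: _X_____
_______
_______
XX__XX_
X___X_X
step 3: X______
_______
_______
XX__XX_
____X_X
step 4: _______
_______
_______
X___XXX
_X__X_X
step 5: _______
_______
_____XX
X___X_X
____X_X
step 6: _______
_______
X____XX
X___X__
X_____X
step 7: _______
______X
X____XX
_X_____
X_____X
step 8: X_____X
X____XX
X____XX
_X___X_
X______
step 9: _X___X_
_X_____
_X__X__
_X___X_
XX_____

1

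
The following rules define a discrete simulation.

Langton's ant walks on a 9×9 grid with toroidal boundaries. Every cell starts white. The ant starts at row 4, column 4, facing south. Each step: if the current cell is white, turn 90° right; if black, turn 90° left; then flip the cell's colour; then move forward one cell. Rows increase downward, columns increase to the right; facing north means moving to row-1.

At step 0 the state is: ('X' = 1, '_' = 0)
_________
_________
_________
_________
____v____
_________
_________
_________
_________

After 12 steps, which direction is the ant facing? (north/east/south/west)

0) _________
_________
_________
_________
____v____
_________
_________
_________
_________
1) _________
_________
_________
_________
___<X____
_________
_________
_________
_________
2) _________
_________
_________
___^_____
___XX____
_________
_________
_________
_________
3) _________
_________
_________
___X>____
___XX____
_________
_________
_________
_________
4) _________
_________
_________
___XX____
___Xv____
_________
_________
_________
_________
5) _________
_________
_________
___XX____
___X_>___
_________
_________
_________
_________
6) _________
_________
_________
___XX____
___X_X___
_____v___
_________
_________
_________
7) _________
_________
_________
___XX____
___X_X___
____<X___
_________
_________
_________
8) _________
_________
_________
___XX____
___X^X___
____XX___
_________
_________
_________
9) _________
_________
_________
___XX____
___XX>___
____XX___
_________
_________
_________
10) _________
_________
_________
___XX^___
___XX____
____XX___
_________
_________
_________
11) _________
_________
_________
___XXX>__
___XX____
____XX___
_________
_________
_________
12) _________
_________
_________
___XXXX__
___XX_v__
____XX___
_________
_________
_________

south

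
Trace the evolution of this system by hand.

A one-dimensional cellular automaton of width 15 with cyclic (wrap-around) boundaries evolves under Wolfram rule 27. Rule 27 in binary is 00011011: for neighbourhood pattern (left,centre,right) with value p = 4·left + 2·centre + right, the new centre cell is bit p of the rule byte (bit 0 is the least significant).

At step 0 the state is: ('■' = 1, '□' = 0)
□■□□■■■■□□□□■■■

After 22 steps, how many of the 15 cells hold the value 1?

9

0) □■□□■■■■□□□□■■■
1) □□■■■□□□■■■■■□□
2) ■■■□□■■■■□□□□■■
3) □□□■■■□□□■■■■■□
4) ■■■■□□■■■■□□□□■
5) □□□□■■■□□□■■■■■
6) ■■■■■□□■■■■□□□□
7) ■□□□□■■■□□□■■■■
8) □■■■■■□□■■■■□□□
9) ■■□□□□■■■□□□■■■
10) □□■■■■■□□■■■■□□
11) ■■■□□□□■■■□□□■■
12) □□□■■■■■□□■■■■□
13) ■■■■□□□□■■■□□□■
14) □□□□■■■■■□□■■■■
15) ■■■■■□□□□■■■□□□
16) ■□□□□■■■■■□□■■■
17) □■■■■■□□□□■■■□□
18) ■■□□□□■■■■■□□■■
19) □□■■■■■□□□□■■■□
20) ■■■□□□□■■■■■□□■
21) □□□■■■■■□□□□■■■
22) ■■■■□□□□■■■■■□□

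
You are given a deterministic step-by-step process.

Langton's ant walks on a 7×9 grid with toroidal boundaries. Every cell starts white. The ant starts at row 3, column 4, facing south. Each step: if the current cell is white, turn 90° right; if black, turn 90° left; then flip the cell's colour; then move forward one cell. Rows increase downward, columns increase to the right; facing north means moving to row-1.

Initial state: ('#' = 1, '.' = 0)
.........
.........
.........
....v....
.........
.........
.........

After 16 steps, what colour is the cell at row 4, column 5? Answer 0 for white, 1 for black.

1

k=0  .........
.........
.........
....v....
.........
.........
.........
k=1  .........
.........
.........
...<#....
.........
.........
.........
k=2  .........
.........
...^.....
...##....
.........
.........
.........
k=3  .........
.........
...#>....
...##....
.........
.........
.........
k=4  .........
.........
...##....
...#v....
.........
.........
.........
k=5  .........
.........
...##....
...#.>...
.........
.........
.........
k=6  .........
.........
...##....
...#.#...
.....v...
.........
.........
k=7  .........
.........
...##....
...#.#...
....<#...
.........
.........
k=8  .........
.........
...##....
...#^#...
....##...
.........
.........
k=9  .........
.........
...##....
...##>...
....##...
.........
.........
k=10  .........
.........
...##^...
...##....
....##...
.........
.........
k=11  .........
.........
...###>..
...##....
....##...
.........
.........
k=12  .........
.........
...####..
...##.v..
....##...
.........
.........
k=13  .........
.........
...####..
...##<#..
....##...
.........
.........
k=14  .........
.........
...##^#..
...####..
....##...
.........
.........
k=15  .........
.........
...#<.#..
...####..
....##...
.........
.........
k=16  .........
.........
...#..#..
...#v##..
....##...
.........
.........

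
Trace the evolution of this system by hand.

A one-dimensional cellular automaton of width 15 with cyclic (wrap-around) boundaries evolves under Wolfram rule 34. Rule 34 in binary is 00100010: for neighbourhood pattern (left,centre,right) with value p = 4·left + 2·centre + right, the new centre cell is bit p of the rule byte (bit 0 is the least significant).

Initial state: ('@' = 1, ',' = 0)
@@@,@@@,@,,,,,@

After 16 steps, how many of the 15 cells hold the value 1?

[0] @@@,@@@,@,,,,,@
[1] ,,,@,,,@,,,,,@,
[2] ,,@,,,@,,,,,@,,
[3] ,@,,,@,,,,,@,,,
[4] @,,,@,,,,,@,,,,
[5] ,,,@,,,,,@,,,,@
[6] ,,@,,,,,@,,,,@,
[7] ,@,,,,,@,,,,@,,
[8] @,,,,,@,,,,@,,,
[9] ,,,,,@,,,,@,,,@
[10] ,,,,@,,,,@,,,@,
[11] ,,,@,,,,@,,,@,,
[12] ,,@,,,,@,,,@,,,
[13] ,@,,,,@,,,@,,,,
[14] @,,,,@,,,@,,,,,
[15] ,,,,@,,,@,,,,,@
[16] ,,,@,,,@,,,,,@,

3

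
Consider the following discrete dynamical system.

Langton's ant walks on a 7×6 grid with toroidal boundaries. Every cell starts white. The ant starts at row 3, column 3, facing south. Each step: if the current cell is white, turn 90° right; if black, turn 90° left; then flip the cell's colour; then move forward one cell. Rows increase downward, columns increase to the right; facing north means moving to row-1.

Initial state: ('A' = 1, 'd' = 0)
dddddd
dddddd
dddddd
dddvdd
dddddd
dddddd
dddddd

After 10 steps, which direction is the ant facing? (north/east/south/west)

t=0: dddddd
dddddd
dddddd
dddvdd
dddddd
dddddd
dddddd
t=1: dddddd
dddddd
dddddd
dd<Add
dddddd
dddddd
dddddd
t=2: dddddd
dddddd
dd^ddd
ddAAdd
dddddd
dddddd
dddddd
t=3: dddddd
dddddd
ddA>dd
ddAAdd
dddddd
dddddd
dddddd
t=4: dddddd
dddddd
ddAAdd
ddAvdd
dddddd
dddddd
dddddd
t=5: dddddd
dddddd
ddAAdd
ddAd>d
dddddd
dddddd
dddddd
t=6: dddddd
dddddd
ddAAdd
ddAdAd
ddddvd
dddddd
dddddd
t=7: dddddd
dddddd
ddAAdd
ddAdAd
ddd<Ad
dddddd
dddddd
t=8: dddddd
dddddd
ddAAdd
ddA^Ad
dddAAd
dddddd
dddddd
t=9: dddddd
dddddd
ddAAdd
ddAA>d
dddAAd
dddddd
dddddd
t=10: dddddd
dddddd
ddAA^d
ddAAdd
dddAAd
dddddd
dddddd

north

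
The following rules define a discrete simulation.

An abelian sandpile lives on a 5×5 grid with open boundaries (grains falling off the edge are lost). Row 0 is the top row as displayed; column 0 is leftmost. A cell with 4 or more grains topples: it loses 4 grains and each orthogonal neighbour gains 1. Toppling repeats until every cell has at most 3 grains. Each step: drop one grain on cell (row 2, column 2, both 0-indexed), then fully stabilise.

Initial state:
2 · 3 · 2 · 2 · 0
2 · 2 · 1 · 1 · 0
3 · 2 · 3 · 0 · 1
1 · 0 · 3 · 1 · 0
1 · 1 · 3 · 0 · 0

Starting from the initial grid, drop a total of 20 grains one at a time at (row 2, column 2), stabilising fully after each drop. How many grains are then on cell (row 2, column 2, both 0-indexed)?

step 0: 2 · 3 · 2 · 2 · 0
2 · 2 · 1 · 1 · 0
3 · 2 · 3 · 0 · 1
1 · 0 · 3 · 1 · 0
1 · 1 · 3 · 0 · 0
step 1: 2 · 3 · 2 · 2 · 0
2 · 2 · 2 · 1 · 0
3 · 3 · 1 · 1 · 1
1 · 1 · 1 · 2 · 0
1 · 2 · 0 · 1 · 0
step 2: 2 · 3 · 2 · 2 · 0
2 · 2 · 2 · 1 · 0
3 · 3 · 2 · 1 · 1
1 · 1 · 1 · 2 · 0
1 · 2 · 0 · 1 · 0
step 3: 2 · 3 · 2 · 2 · 0
2 · 2 · 2 · 1 · 0
3 · 3 · 3 · 1 · 1
1 · 1 · 1 · 2 · 0
1 · 2 · 0 · 1 · 0
step 4: 2 · 3 · 2 · 2 · 0
3 · 3 · 3 · 1 · 0
0 · 1 · 1 · 2 · 1
2 · 2 · 2 · 2 · 0
1 · 2 · 0 · 1 · 0
step 5: 2 · 3 · 2 · 2 · 0
3 · 3 · 3 · 1 · 0
0 · 1 · 2 · 2 · 1
2 · 2 · 2 · 2 · 0
1 · 2 · 0 · 1 · 0
step 6: 2 · 3 · 2 · 2 · 0
3 · 3 · 3 · 1 · 0
0 · 1 · 3 · 2 · 1
2 · 2 · 2 · 2 · 0
1 · 2 · 0 · 1 · 0
step 7: 0 · 2 · 0 · 3 · 0
1 · 2 · 2 · 2 · 0
1 · 3 · 1 · 3 · 1
2 · 2 · 3 · 2 · 0
1 · 2 · 0 · 1 · 0
step 8: 0 · 2 · 0 · 3 · 0
1 · 2 · 2 · 2 · 0
1 · 3 · 2 · 3 · 1
2 · 2 · 3 · 2 · 0
1 · 2 · 0 · 1 · 0
step 9: 0 · 2 · 0 · 3 · 0
1 · 2 · 2 · 2 · 0
1 · 3 · 3 · 3 · 1
2 · 2 · 3 · 2 · 0
1 · 2 · 0 · 1 · 0
step 10: 0 · 2 · 0 · 3 · 0
1 · 3 · 3 · 3 · 0
2 · 1 · 3 · 1 · 2
3 · 0 · 2 · 0 · 1
1 · 3 · 1 · 2 · 0
step 11: 0 · 3 · 2 · 0 · 1
2 · 0 · 2 · 1 · 1
2 · 3 · 1 · 3 · 2
3 · 0 · 3 · 0 · 1
1 · 3 · 1 · 2 · 0
step 12: 0 · 3 · 2 · 0 · 1
2 · 0 · 2 · 1 · 1
2 · 3 · 2 · 3 · 2
3 · 0 · 3 · 0 · 1
1 · 3 · 1 · 2 · 0
step 13: 0 · 3 · 2 · 0 · 1
2 · 0 · 2 · 1 · 1
2 · 3 · 3 · 3 · 2
3 · 0 · 3 · 0 · 1
1 · 3 · 1 · 2 · 0
step 14: 0 · 3 · 2 · 0 · 1
2 · 1 · 3 · 2 · 1
3 · 0 · 3 · 0 · 3
3 · 2 · 0 · 2 · 1
1 · 3 · 2 · 2 · 0
step 15: 0 · 3 · 3 · 0 · 1
2 · 2 · 0 · 3 · 1
3 · 1 · 1 · 1 · 3
3 · 2 · 1 · 2 · 1
1 · 3 · 2 · 2 · 0
step 16: 0 · 3 · 3 · 0 · 1
2 · 2 · 0 · 3 · 1
3 · 1 · 2 · 1 · 3
3 · 2 · 1 · 2 · 1
1 · 3 · 2 · 2 · 0
step 17: 0 · 3 · 3 · 0 · 1
2 · 2 · 0 · 3 · 1
3 · 1 · 3 · 1 · 3
3 · 2 · 1 · 2 · 1
1 · 3 · 2 · 2 · 0
step 18: 0 · 3 · 3 · 0 · 1
2 · 2 · 1 · 3 · 1
3 · 2 · 0 · 2 · 3
3 · 2 · 2 · 2 · 1
1 · 3 · 2 · 2 · 0
step 19: 0 · 3 · 3 · 0 · 1
2 · 2 · 1 · 3 · 1
3 · 2 · 1 · 2 · 3
3 · 2 · 2 · 2 · 1
1 · 3 · 2 · 2 · 0
step 20: 0 · 3 · 3 · 0 · 1
2 · 2 · 1 · 3 · 1
3 · 2 · 2 · 2 · 3
3 · 2 · 2 · 2 · 1
1 · 3 · 2 · 2 · 0

2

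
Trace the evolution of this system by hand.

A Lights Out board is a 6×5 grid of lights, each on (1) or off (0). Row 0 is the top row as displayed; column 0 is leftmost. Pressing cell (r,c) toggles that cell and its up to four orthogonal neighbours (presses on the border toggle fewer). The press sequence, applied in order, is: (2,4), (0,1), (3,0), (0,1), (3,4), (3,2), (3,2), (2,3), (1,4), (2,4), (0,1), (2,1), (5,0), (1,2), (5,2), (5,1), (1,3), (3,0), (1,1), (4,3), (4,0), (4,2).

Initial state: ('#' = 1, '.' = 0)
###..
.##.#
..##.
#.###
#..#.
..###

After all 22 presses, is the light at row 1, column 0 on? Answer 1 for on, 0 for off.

0) ###..
.##.#
..##.
#.###
#..#.
..###
1) ###..
.##..
..#.#
#.##.
#..#.
..###
2) .....
..#..
..#.#
#.##.
#..#.
..###
3) .....
..#..
#.#.#
.###.
...#.
..###
4) ###..
.##..
#.#.#
.###.
...#.
..###
5) ###..
.##..
#.#..
.##.#
...##
..###
6) ###..
.##..
#....
...##
..###
..###
7) ###..
.##..
#.#..
.##.#
...##
..###
8) ###..
.###.
#..##
.####
...##
..###
9) ###.#
.##.#
#..#.
.####
...##
..###
10) ###.#
.##..
#...#
.###.
...##
..###
11) ....#
..#..
#...#
.###.
...##
..###
12) ....#
.##..
.##.#
..##.
...##
..###
13) ....#
.##..
.##.#
..##.
#..##
#####
14) ..#.#
...#.
.#..#
..##.
#..##
#####
15) ..#.#
...#.
.#..#
..##.
#.###
#...#
16) ..#.#
...#.
.#..#
..##.
#####
.##.#
17) ..###
..#.#
.#.##
..##.
#####
.##.#
18) ..###
..#.#
##.##
####.
.####
.##.#
19) .####
##..#
#..##
####.
.####
.##.#
20) .####
##..#
#..##
###..
.#...
.####
21) .####
##..#
#..##
.##..
#....
#####
22) .####
##..#
#..##
.#...
####.
##.##

1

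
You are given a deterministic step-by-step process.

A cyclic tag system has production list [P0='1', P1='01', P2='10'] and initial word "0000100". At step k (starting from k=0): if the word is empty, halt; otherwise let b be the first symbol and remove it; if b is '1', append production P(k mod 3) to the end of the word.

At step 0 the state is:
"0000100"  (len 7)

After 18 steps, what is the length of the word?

t=0: "0000100"  (len 7)
t=1: "000100"  (len 6)
t=2: "00100"  (len 5)
t=3: "0100"  (len 4)
t=4: "100"  (len 3)
t=5: "0001"  (len 4)
t=6: "001"  (len 3)
t=7: "01"  (len 2)
t=8: "1"  (len 1)
t=9: "10"  (len 2)
t=10: "01"  (len 2)
t=11: "1"  (len 1)
t=12: "10"  (len 2)
t=13: "01"  (len 2)
t=14: "1"  (len 1)
t=15: "10"  (len 2)
t=16: "01"  (len 2)
t=17: "1"  (len 1)
t=18: "10"  (len 2)

2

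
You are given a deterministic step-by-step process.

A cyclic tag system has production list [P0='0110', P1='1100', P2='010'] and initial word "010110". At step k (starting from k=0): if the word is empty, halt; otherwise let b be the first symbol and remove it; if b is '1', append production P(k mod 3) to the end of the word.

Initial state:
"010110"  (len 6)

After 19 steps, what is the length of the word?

21

[0] "010110"  (len 6)
[1] "10110"  (len 5)
[2] "01101100"  (len 8)
[3] "1101100"  (len 7)
[4] "1011000110"  (len 10)
[5] "0110001101100"  (len 13)
[6] "110001101100"  (len 12)
[7] "100011011000110"  (len 15)
[8] "000110110001101100"  (len 18)
[9] "00110110001101100"  (len 17)
[10] "0110110001101100"  (len 16)
[11] "110110001101100"  (len 15)
[12] "10110001101100010"  (len 17)
[13] "01100011011000100110"  (len 20)
[14] "1100011011000100110"  (len 19)
[15] "100011011000100110010"  (len 21)
[16] "000110110001001100100110"  (len 24)
[17] "00110110001001100100110"  (len 23)
[18] "0110110001001100100110"  (len 22)
[19] "110110001001100100110"  (len 21)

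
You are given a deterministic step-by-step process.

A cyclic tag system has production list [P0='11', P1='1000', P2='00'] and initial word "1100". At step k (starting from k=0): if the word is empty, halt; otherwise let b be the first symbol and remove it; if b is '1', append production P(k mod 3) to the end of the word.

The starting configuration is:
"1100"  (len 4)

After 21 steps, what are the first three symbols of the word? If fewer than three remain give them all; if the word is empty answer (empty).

010

gen 0: "1100"  (len 4)
gen 1: "10011"  (len 5)
gen 2: "00111000"  (len 8)
gen 3: "0111000"  (len 7)
gen 4: "111000"  (len 6)
gen 5: "110001000"  (len 9)
gen 6: "1000100000"  (len 10)
gen 7: "00010000011"  (len 11)
gen 8: "0010000011"  (len 10)
gen 9: "010000011"  (len 9)
gen 10: "10000011"  (len 8)
gen 11: "00000111000"  (len 11)
gen 12: "0000111000"  (len 10)
gen 13: "000111000"  (len 9)
gen 14: "00111000"  (len 8)
gen 15: "0111000"  (len 7)
gen 16: "111000"  (len 6)
gen 17: "110001000"  (len 9)
gen 18: "1000100000"  (len 10)
gen 19: "00010000011"  (len 11)
gen 20: "0010000011"  (len 10)
gen 21: "010000011"  (len 9)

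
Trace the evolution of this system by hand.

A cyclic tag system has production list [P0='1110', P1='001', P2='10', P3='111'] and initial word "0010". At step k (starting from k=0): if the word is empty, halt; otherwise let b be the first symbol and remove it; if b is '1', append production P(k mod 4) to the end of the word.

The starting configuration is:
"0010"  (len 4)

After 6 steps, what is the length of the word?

step 0: "0010"  (len 4)
step 1: "010"  (len 3)
step 2: "10"  (len 2)
step 3: "010"  (len 3)
step 4: "10"  (len 2)
step 5: "01110"  (len 5)
step 6: "1110"  (len 4)

4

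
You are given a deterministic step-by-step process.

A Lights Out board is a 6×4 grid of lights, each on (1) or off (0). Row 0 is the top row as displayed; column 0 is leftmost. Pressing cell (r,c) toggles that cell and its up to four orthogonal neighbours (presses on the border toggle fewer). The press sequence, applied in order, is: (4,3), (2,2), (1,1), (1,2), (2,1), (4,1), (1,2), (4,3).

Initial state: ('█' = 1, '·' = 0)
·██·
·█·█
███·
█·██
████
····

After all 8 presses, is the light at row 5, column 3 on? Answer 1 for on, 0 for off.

0

0) ·██·
·█·█
███·
█·██
████
····
1) ·██·
·█·█
███·
█·█·
██··
···█
2) ·██·
·███
█··█
█···
██··
···█
3) ··█·
█··█
██·█
█···
██··
···█
4) ····
███·
████
█···
██··
···█
5) ····
█·█·
···█
██··
██··
···█
6) ····
█·█·
···█
█···
··█·
·█·█
7) ··█·
██·█
··██
█···
··█·
·█·█
8) ··█·
██·█
··██
█··█
···█
·█··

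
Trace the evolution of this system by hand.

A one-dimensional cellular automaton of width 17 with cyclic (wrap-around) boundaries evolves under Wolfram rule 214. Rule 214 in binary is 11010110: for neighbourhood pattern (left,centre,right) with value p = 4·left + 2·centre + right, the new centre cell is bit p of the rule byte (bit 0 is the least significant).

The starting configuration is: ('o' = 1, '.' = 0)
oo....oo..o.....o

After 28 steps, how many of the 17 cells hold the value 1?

12

step 0: oo....oo..o.....o
step 1: ooo..o.ooooo...o.
step 2: .ooooo..ooooo.oo.
step 3: o.oooooo.oooo..oo
step 4: o..ooooo..ooooo.o
step 5: ooo.oooooo.oooo..
step 6: .oo..ooooo..ooooo
step 7: ..ooo.oooooo.oooo
step 8: oo.oo..ooooo..ooo
step 9: oo..ooo.oooooo.oo
step 10: oooo.oo..ooooo..o
step 11: oooo..ooo.oooooo.
step 12: .ooooo.oo..ooooo.
step 13: o.oooo..ooo.ooooo
step 14: o..ooooo.oo..oooo
step 15: ooo.oooo..ooo.ooo
step 16: ooo..ooooo.oo..oo
step 17: ooooo.oooo..ooo.o
step 18: ooooo..ooooo.oo..
step 19: .oooooo.oooo..ooo
step 20: ..ooooo..ooooo.oo
step 21: oo.oooooo.oooo..o
step 22: oo..ooooo..ooooo.
step 23: .ooo.oooooo.oooo.
step 24: o.oo..ooooo..oooo
step 25: o..ooo.oooooo.ooo
step 26: ooo.oo..ooooo..oo
step 27: ooo..ooo.oooooo.o
step 28: ooooo.oo..ooooo..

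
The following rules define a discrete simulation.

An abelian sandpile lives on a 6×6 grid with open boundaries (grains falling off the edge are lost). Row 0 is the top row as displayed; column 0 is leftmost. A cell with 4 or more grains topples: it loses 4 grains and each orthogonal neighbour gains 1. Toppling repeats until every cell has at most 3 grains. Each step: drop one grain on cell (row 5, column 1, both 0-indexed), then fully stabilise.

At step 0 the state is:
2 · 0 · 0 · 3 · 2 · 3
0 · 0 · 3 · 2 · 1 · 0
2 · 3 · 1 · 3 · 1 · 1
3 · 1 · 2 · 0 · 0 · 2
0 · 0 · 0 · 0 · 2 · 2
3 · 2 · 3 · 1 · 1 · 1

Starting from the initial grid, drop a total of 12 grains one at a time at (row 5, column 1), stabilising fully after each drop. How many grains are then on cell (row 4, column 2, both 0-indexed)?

2

0) 2 · 0 · 0 · 3 · 2 · 3
0 · 0 · 3 · 2 · 1 · 0
2 · 3 · 1 · 3 · 1 · 1
3 · 1 · 2 · 0 · 0 · 2
0 · 0 · 0 · 0 · 2 · 2
3 · 2 · 3 · 1 · 1 · 1
1) 2 · 0 · 0 · 3 · 2 · 3
0 · 0 · 3 · 2 · 1 · 0
2 · 3 · 1 · 3 · 1 · 1
3 · 1 · 2 · 0 · 0 · 2
0 · 0 · 0 · 0 · 2 · 2
3 · 3 · 3 · 1 · 1 · 1
2) 2 · 0 · 0 · 3 · 2 · 3
0 · 0 · 3 · 2 · 1 · 0
2 · 3 · 1 · 3 · 1 · 1
3 · 1 · 2 · 0 · 0 · 2
1 · 1 · 1 · 0 · 2 · 2
0 · 2 · 0 · 2 · 1 · 1
3) 2 · 0 · 0 · 3 · 2 · 3
0 · 0 · 3 · 2 · 1 · 0
2 · 3 · 1 · 3 · 1 · 1
3 · 1 · 2 · 0 · 0 · 2
1 · 1 · 1 · 0 · 2 · 2
0 · 3 · 0 · 2 · 1 · 1
4) 2 · 0 · 0 · 3 · 2 · 3
0 · 0 · 3 · 2 · 1 · 0
2 · 3 · 1 · 3 · 1 · 1
3 · 1 · 2 · 0 · 0 · 2
1 · 2 · 1 · 0 · 2 · 2
1 · 0 · 1 · 2 · 1 · 1
5) 2 · 0 · 0 · 3 · 2 · 3
0 · 0 · 3 · 2 · 1 · 0
2 · 3 · 1 · 3 · 1 · 1
3 · 1 · 2 · 0 · 0 · 2
1 · 2 · 1 · 0 · 2 · 2
1 · 1 · 1 · 2 · 1 · 1
6) 2 · 0 · 0 · 3 · 2 · 3
0 · 0 · 3 · 2 · 1 · 0
2 · 3 · 1 · 3 · 1 · 1
3 · 1 · 2 · 0 · 0 · 2
1 · 2 · 1 · 0 · 2 · 2
1 · 2 · 1 · 2 · 1 · 1
7) 2 · 0 · 0 · 3 · 2 · 3
0 · 0 · 3 · 2 · 1 · 0
2 · 3 · 1 · 3 · 1 · 1
3 · 1 · 2 · 0 · 0 · 2
1 · 2 · 1 · 0 · 2 · 2
1 · 3 · 1 · 2 · 1 · 1
8) 2 · 0 · 0 · 3 · 2 · 3
0 · 0 · 3 · 2 · 1 · 0
2 · 3 · 1 · 3 · 1 · 1
3 · 1 · 2 · 0 · 0 · 2
1 · 3 · 1 · 0 · 2 · 2
2 · 0 · 2 · 2 · 1 · 1
9) 2 · 0 · 0 · 3 · 2 · 3
0 · 0 · 3 · 2 · 1 · 0
2 · 3 · 1 · 3 · 1 · 1
3 · 1 · 2 · 0 · 0 · 2
1 · 3 · 1 · 0 · 2 · 2
2 · 1 · 2 · 2 · 1 · 1
10) 2 · 0 · 0 · 3 · 2 · 3
0 · 0 · 3 · 2 · 1 · 0
2 · 3 · 1 · 3 · 1 · 1
3 · 1 · 2 · 0 · 0 · 2
1 · 3 · 1 · 0 · 2 · 2
2 · 2 · 2 · 2 · 1 · 1
11) 2 · 0 · 0 · 3 · 2 · 3
0 · 0 · 3 · 2 · 1 · 0
2 · 3 · 1 · 3 · 1 · 1
3 · 1 · 2 · 0 · 0 · 2
1 · 3 · 1 · 0 · 2 · 2
2 · 3 · 2 · 2 · 1 · 1
12) 2 · 0 · 0 · 3 · 2 · 3
0 · 0 · 3 · 2 · 1 · 0
2 · 3 · 1 · 3 · 1 · 1
3 · 2 · 2 · 0 · 0 · 2
2 · 0 · 2 · 0 · 2 · 2
3 · 1 · 3 · 2 · 1 · 1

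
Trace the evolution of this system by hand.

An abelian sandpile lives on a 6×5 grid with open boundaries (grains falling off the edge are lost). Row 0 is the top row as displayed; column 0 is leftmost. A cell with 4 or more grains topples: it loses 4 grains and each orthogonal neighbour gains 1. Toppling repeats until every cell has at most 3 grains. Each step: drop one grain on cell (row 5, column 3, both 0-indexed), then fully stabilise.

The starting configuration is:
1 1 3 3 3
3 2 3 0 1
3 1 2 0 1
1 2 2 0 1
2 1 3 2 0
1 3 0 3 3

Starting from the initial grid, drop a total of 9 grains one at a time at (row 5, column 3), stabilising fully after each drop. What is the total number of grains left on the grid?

gen 0: 1 1 3 3 3
3 2 3 0 1
3 1 2 0 1
1 2 2 0 1
2 1 3 2 0
1 3 0 3 3
gen 1: 1 1 3 3 3
3 2 3 0 1
3 1 2 0 1
1 2 2 0 1
2 1 3 3 1
1 3 1 1 0
gen 2: 1 1 3 3 3
3 2 3 0 1
3 1 2 0 1
1 2 2 0 1
2 1 3 3 1
1 3 1 2 0
gen 3: 1 1 3 3 3
3 2 3 0 1
3 1 2 0 1
1 2 2 0 1
2 1 3 3 1
1 3 1 3 0
gen 4: 1 1 3 3 3
3 2 3 0 1
3 1 2 0 1
1 2 3 1 1
2 2 0 1 2
1 3 3 1 1
gen 5: 1 1 3 3 3
3 2 3 0 1
3 1 2 0 1
1 2 3 1 1
2 2 0 1 2
1 3 3 2 1
gen 6: 1 1 3 3 3
3 2 3 0 1
3 1 2 0 1
1 2 3 1 1
2 2 0 1 2
1 3 3 3 1
gen 7: 1 1 3 3 3
3 2 3 0 1
3 1 2 0 1
1 2 3 1 1
2 3 1 2 2
2 0 1 1 2
gen 8: 1 1 3 3 3
3 2 3 0 1
3 1 2 0 1
1 2 3 1 1
2 3 1 2 2
2 0 1 2 2
gen 9: 1 1 3 3 3
3 2 3 0 1
3 1 2 0 1
1 2 3 1 1
2 3 1 2 2
2 0 1 3 2

53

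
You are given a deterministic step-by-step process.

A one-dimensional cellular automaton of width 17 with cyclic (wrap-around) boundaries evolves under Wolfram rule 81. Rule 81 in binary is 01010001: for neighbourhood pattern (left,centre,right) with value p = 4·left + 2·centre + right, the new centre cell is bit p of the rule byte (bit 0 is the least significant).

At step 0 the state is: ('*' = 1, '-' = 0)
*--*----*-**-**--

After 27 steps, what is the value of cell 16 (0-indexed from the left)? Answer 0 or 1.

step 0: *--*----*-**-**--
step 1: -*--***----*--**-
step 2: --*---****--*--**
step 3: *--**----**--*--*
step 4: **--****--**--*--
step 5: -**----**--**--*-
step 6: --****--**--**--*
step 7: *----**--**--**--
step 8: -***--**--**--**-
step 9: ---**--**--**--**
step 10: **--**--**--**--*
step 11: -**--**--**--**--
step 12: --**--**--**--***
step 13: *--**--**--**---*
step 14: **--**--**--***--
step 15: -**--**--**---**-
step 16: --**--**--***--**
step 17: *--**--**---**--*
step 18: **--**--***--**--
step 19: -**--**---**--**-
step 20: --**--***--**--**
step 21: *--**---**--**--*
step 22: **--***--**--**--
step 23: -**---**--**--**-
step 24: --***--**--**--**
step 25: *---**--**--**--*
step 26: ***--**--**--**--
step 27: --**--**--**--**-

0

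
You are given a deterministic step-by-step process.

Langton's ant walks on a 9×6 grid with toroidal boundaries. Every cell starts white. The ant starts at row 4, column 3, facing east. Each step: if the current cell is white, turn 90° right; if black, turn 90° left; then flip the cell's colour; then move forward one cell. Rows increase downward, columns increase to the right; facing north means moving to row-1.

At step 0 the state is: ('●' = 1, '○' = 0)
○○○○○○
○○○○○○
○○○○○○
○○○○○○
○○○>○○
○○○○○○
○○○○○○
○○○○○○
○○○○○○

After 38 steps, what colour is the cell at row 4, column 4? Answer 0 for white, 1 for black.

step 0: ○○○○○○
○○○○○○
○○○○○○
○○○○○○
○○○>○○
○○○○○○
○○○○○○
○○○○○○
○○○○○○
step 1: ○○○○○○
○○○○○○
○○○○○○
○○○○○○
○○○●○○
○○○v○○
○○○○○○
○○○○○○
○○○○○○
step 2: ○○○○○○
○○○○○○
○○○○○○
○○○○○○
○○○●○○
○○<●○○
○○○○○○
○○○○○○
○○○○○○
step 3: ○○○○○○
○○○○○○
○○○○○○
○○○○○○
○○^●○○
○○●●○○
○○○○○○
○○○○○○
○○○○○○
step 4: ○○○○○○
○○○○○○
○○○○○○
○○○○○○
○○●>○○
○○●●○○
○○○○○○
○○○○○○
○○○○○○
step 5: ○○○○○○
○○○○○○
○○○○○○
○○○^○○
○○●○○○
○○●●○○
○○○○○○
○○○○○○
○○○○○○
step 6: ○○○○○○
○○○○○○
○○○○○○
○○○●>○
○○●○○○
○○●●○○
○○○○○○
○○○○○○
○○○○○○
step 7: ○○○○○○
○○○○○○
○○○○○○
○○○●●○
○○●○v○
○○●●○○
○○○○○○
○○○○○○
○○○○○○
step 8: ○○○○○○
○○○○○○
○○○○○○
○○○●●○
○○●<●○
○○●●○○
○○○○○○
○○○○○○
○○○○○○
step 9: ○○○○○○
○○○○○○
○○○○○○
○○○^●○
○○●●●○
○○●●○○
○○○○○○
○○○○○○
○○○○○○
step 10: ○○○○○○
○○○○○○
○○○○○○
○○<○●○
○○●●●○
○○●●○○
○○○○○○
○○○○○○
○○○○○○
step 11: ○○○○○○
○○○○○○
○○^○○○
○○●○●○
○○●●●○
○○●●○○
○○○○○○
○○○○○○
○○○○○○
step 12: ○○○○○○
○○○○○○
○○●>○○
○○●○●○
○○●●●○
○○●●○○
○○○○○○
○○○○○○
○○○○○○
step 13: ○○○○○○
○○○○○○
○○●●○○
○○●v●○
○○●●●○
○○●●○○
○○○○○○
○○○○○○
○○○○○○
step 14: ○○○○○○
○○○○○○
○○●●○○
○○<●●○
○○●●●○
○○●●○○
○○○○○○
○○○○○○
○○○○○○
step 15: ○○○○○○
○○○○○○
○○●●○○
○○○●●○
○○v●●○
○○●●○○
○○○○○○
○○○○○○
○○○○○○
step 16: ○○○○○○
○○○○○○
○○●●○○
○○○●●○
○○○>●○
○○●●○○
○○○○○○
○○○○○○
○○○○○○
step 17: ○○○○○○
○○○○○○
○○●●○○
○○○^●○
○○○○●○
○○●●○○
○○○○○○
○○○○○○
○○○○○○
step 18: ○○○○○○
○○○○○○
○○●●○○
○○<○●○
○○○○●○
○○●●○○
○○○○○○
○○○○○○
○○○○○○
step 19: ○○○○○○
○○○○○○
○○^●○○
○○●○●○
○○○○●○
○○●●○○
○○○○○○
○○○○○○
○○○○○○
step 20: ○○○○○○
○○○○○○
○<○●○○
○○●○●○
○○○○●○
○○●●○○
○○○○○○
○○○○○○
○○○○○○
step 21: ○○○○○○
○^○○○○
○●○●○○
○○●○●○
○○○○●○
○○●●○○
○○○○○○
○○○○○○
○○○○○○
step 22: ○○○○○○
○●>○○○
○●○●○○
○○●○●○
○○○○●○
○○●●○○
○○○○○○
○○○○○○
○○○○○○
step 23: ○○○○○○
○●●○○○
○●v●○○
○○●○●○
○○○○●○
○○●●○○
○○○○○○
○○○○○○
○○○○○○
step 24: ○○○○○○
○●●○○○
○<●●○○
○○●○●○
○○○○●○
○○●●○○
○○○○○○
○○○○○○
○○○○○○
step 25: ○○○○○○
○●●○○○
○○●●○○
○v●○●○
○○○○●○
○○●●○○
○○○○○○
○○○○○○
○○○○○○
step 26: ○○○○○○
○●●○○○
○○●●○○
<●●○●○
○○○○●○
○○●●○○
○○○○○○
○○○○○○
○○○○○○
step 27: ○○○○○○
○●●○○○
^○●●○○
●●●○●○
○○○○●○
○○●●○○
○○○○○○
○○○○○○
○○○○○○
step 28: ○○○○○○
○●●○○○
●>●●○○
●●●○●○
○○○○●○
○○●●○○
○○○○○○
○○○○○○
○○○○○○
step 29: ○○○○○○
○●●○○○
●●●●○○
●v●○●○
○○○○●○
○○●●○○
○○○○○○
○○○○○○
○○○○○○
step 30: ○○○○○○
○●●○○○
●●●●○○
●○>○●○
○○○○●○
○○●●○○
○○○○○○
○○○○○○
○○○○○○
step 31: ○○○○○○
○●●○○○
●●^●○○
●○○○●○
○○○○●○
○○●●○○
○○○○○○
○○○○○○
○○○○○○
step 32: ○○○○○○
○●●○○○
●<○●○○
●○○○●○
○○○○●○
○○●●○○
○○○○○○
○○○○○○
○○○○○○
step 33: ○○○○○○
○●●○○○
●○○●○○
●v○○●○
○○○○●○
○○●●○○
○○○○○○
○○○○○○
○○○○○○
step 34: ○○○○○○
○●●○○○
●○○●○○
<●○○●○
○○○○●○
○○●●○○
○○○○○○
○○○○○○
○○○○○○
step 35: ○○○○○○
○●●○○○
●○○●○○
○●○○●○
v○○○●○
○○●●○○
○○○○○○
○○○○○○
○○○○○○
step 36: ○○○○○○
○●●○○○
●○○●○○
○●○○●○
●○○○●<
○○●●○○
○○○○○○
○○○○○○
○○○○○○
step 37: ○○○○○○
○●●○○○
●○○●○○
○●○○●^
●○○○●●
○○●●○○
○○○○○○
○○○○○○
○○○○○○
step 38: ○○○○○○
○●●○○○
●○○●○○
>●○○●●
●○○○●●
○○●●○○
○○○○○○
○○○○○○
○○○○○○

1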